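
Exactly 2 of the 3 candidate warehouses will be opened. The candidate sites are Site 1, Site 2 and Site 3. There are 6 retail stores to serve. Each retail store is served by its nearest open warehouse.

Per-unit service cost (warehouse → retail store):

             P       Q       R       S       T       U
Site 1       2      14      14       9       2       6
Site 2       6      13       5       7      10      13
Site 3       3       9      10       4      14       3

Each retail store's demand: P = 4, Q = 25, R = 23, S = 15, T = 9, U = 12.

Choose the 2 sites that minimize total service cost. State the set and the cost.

Choose Site 2 and Site 3; total service cost 538.

With exactly 2 open, each retail store uses its cheapest among the chosen.
{Site 2, Site 3}: P→Site 3 3·4=12, Q→Site 3 9·25=225, R→Site 2 5·23=115, S→Site 3 4·15=60, T→Site 2 10·9=90, U→Site 3 3·12=36. Service cost 538.
{Site 1, Site 3}: service cost 577
{Site 1, Site 2}: service cost 643
Among all 3 size-2 choices, {Site 2, Site 3} is lowest.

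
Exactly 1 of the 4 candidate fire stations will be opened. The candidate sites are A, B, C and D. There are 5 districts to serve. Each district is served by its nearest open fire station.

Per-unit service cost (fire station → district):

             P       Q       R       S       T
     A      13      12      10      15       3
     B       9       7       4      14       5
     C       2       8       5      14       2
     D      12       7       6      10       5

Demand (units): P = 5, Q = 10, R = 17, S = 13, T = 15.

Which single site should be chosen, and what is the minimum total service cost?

With exactly 1 open, each district uses its cheapest among the chosen.
{C}: P→C 2·5=10, Q→C 8·10=80, R→C 5·17=85, S→C 14·13=182, T→C 2·15=30. Service cost 387.
{D}: service cost 437
{B}: service cost 440
Among all 4 size-1 choices, {C} is lowest.

Choose C only; total service cost 387.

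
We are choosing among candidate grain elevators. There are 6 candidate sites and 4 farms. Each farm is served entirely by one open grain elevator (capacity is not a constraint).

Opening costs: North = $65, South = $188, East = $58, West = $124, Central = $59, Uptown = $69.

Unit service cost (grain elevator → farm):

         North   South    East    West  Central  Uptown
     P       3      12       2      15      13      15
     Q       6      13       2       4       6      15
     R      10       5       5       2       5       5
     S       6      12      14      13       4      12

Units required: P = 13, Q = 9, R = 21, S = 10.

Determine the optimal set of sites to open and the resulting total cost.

For any fixed open set, each farm goes to its cheapest open site; total = fixed + service.
{East, Central}: P→East 2·13=26, Q→East 2·9=18, R→East 5·21=105, S→Central 4·10=40. Service 189; fixed 117; total 306.
{North, East}: P→East 2·13=26, Q→East 2·9=18, R→East 5·21=105, S→North 6·10=60. Service 209; fixed 123; total 332.
{East}: service 289 + fixed 58 = 347
{North, South, East, West, Central, Uptown}: service 126 + fixed 563 = 689
No other subset beats 306.

Open East and Central; minimum total cost 306.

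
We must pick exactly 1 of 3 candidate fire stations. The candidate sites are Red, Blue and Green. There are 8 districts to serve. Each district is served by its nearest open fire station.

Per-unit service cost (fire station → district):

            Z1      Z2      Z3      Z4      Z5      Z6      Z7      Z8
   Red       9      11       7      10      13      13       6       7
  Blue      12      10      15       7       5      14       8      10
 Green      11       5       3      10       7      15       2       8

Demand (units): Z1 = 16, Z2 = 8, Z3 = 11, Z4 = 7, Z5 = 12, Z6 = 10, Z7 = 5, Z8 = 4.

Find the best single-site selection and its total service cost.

Choose Green only; total service cost 595.

With exactly 1 open, each district uses its cheapest among the chosen.
{Green}: Z1→Green 11·16=176, Z2→Green 5·8=40, Z3→Green 3·11=33, Z4→Green 10·7=70, Z5→Green 7·12=84, Z6→Green 15·10=150, Z7→Green 2·5=10, Z8→Green 8·4=32. Service cost 595.
{Red}: service cost 723
{Blue}: service cost 766
Among all 3 size-1 choices, {Green} is lowest.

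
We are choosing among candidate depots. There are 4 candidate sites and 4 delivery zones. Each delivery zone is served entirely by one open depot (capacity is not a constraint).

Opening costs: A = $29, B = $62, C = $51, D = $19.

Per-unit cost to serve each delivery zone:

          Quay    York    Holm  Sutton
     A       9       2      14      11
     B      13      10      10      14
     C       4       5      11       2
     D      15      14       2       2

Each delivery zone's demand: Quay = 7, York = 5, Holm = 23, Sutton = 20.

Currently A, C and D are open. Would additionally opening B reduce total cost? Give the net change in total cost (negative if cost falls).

No — net change +62 (cost rises by 62).

Current service cost with {A, C, D}: 124.
Adding B: each delivery zone re-picks its cheapest; new service cost 124, saving 0.
Extra fixed cost: 62. Net change = 62 − 0 = 62.
(Totals: 223 → 285.)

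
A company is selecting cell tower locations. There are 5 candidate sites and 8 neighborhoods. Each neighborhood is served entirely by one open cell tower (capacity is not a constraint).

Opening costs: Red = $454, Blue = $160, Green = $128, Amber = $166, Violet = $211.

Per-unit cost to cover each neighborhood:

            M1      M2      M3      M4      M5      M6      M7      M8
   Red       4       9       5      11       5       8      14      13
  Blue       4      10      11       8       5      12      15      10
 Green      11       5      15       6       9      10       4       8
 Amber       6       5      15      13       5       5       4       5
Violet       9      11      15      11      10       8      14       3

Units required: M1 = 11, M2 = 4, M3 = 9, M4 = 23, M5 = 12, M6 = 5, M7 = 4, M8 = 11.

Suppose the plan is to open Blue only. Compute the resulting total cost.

Each neighborhood is assigned to its cheapest site among the open ones.
{Blue}: M1→Blue 4·11=44, M2→Blue 10·4=40, M3→Blue 11·9=99, M4→Blue 8·23=184, M5→Blue 5·12=60, M6→Blue 12·5=60, M7→Blue 15·4=60, M8→Blue 10·11=110. Service 657; fixed 160; total 817.

Total cost: 817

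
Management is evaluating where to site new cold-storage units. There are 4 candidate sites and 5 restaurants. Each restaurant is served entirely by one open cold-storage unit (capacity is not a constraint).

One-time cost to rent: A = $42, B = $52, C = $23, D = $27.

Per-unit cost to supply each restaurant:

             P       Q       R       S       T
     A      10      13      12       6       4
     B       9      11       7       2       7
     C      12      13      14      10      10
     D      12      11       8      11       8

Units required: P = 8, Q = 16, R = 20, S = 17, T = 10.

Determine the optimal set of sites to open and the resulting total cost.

For any fixed open set, each restaurant goes to its cheapest open site; total = fixed + service.
{B}: P→B 9·8=72, Q→B 11·16=176, R→B 7·20=140, S→B 2·17=34, T→B 7·10=70. Service 492; fixed 52; total 544.
{A, B}: service 462 + fixed 94 = 556
{B, C}: service 492 + fixed 75 = 567
{A, B, C, D}: P→B 9·8=72, Q→B 11·16=176, R→B 7·20=140, S→B 2·17=34, T→A 4·10=40. Service 462; fixed 144; total 606.
(All 15 nonempty subsets were checked; B only is lowest.)

Open B only; minimum total cost 544.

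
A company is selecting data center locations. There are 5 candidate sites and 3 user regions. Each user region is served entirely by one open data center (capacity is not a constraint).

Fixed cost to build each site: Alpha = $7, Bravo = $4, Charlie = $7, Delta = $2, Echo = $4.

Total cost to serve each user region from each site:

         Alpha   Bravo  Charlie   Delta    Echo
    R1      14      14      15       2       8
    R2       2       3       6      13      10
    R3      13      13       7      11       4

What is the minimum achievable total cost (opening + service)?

For any fixed open set, each user region goes to its cheapest open site; total = fixed + service.
{Bravo, Delta, Echo}: R1→Delta 2, R2→Bravo 3, R3→Echo 4. Service 9; fixed 10; total 19.
{Alpha, Delta, Echo}: R1→Delta 2, R2→Alpha 2, R3→Echo 4. Service 8; fixed 13; total 21.
{Bravo, Delta}: service 16 + fixed 6 = 22
{Alpha, Bravo, Charlie, Delta, Echo}: service 8 + fixed 24 = 32
No other subset beats 19.

Minimum total cost: 19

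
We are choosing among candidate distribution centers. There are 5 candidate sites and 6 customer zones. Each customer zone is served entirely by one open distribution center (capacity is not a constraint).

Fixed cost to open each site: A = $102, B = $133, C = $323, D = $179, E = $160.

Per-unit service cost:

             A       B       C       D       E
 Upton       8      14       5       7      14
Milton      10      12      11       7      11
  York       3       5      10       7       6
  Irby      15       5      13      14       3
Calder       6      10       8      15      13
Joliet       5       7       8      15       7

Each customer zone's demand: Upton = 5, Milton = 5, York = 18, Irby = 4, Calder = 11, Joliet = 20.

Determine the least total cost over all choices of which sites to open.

Minimum total cost: 472

For any fixed open set, each customer zone goes to its cheapest open site; total = fixed + service.
{A}: Upton→A 8·5=40, Milton→A 10·5=50, York→A 3·18=54, Irby→A 15·4=60, Calder→A 6·11=66, Joliet→A 5·20=100. Service 370; fixed 102; total 472.
{A, B}: service 330 + fixed 235 = 565
{A, E}: service 322 + fixed 262 = 584
{A, B, C, D, E}: Upton→C 5·5=25, Milton→D 7·5=35, York→A 3·18=54, Irby→E 3·4=12, Calder→A 6·11=66, Joliet→A 5·20=100. Service 292; fixed 897; total 1189.
No other subset beats 472.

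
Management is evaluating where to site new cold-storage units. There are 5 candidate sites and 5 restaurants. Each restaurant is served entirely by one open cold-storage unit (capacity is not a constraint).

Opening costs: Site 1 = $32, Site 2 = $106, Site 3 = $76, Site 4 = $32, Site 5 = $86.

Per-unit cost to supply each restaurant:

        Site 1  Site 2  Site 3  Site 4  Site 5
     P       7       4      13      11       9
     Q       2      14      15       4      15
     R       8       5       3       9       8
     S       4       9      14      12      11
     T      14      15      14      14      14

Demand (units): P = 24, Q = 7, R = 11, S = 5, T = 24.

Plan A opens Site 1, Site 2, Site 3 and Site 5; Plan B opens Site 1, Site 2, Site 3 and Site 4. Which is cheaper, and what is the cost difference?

Plan A: {Site 1, Site 2, Site 3, Site 5}: P→Site 2 4·24=96, Q→Site 1 2·7=14, R→Site 3 3·11=33, S→Site 1 4·5=20, T→Site 1 14·24=336. Service 499; fixed 300; total 799.
Plan B: {Site 1, Site 2, Site 3, Site 4}: P→Site 2 4·24=96, Q→Site 1 2·7=14, R→Site 3 3·11=33, S→Site 1 4·5=20, T→Site 1 14·24=336. Service 499; fixed 246; total 745.
Difference: |799 − 745| = 54.

Plan B is cheaper by 54.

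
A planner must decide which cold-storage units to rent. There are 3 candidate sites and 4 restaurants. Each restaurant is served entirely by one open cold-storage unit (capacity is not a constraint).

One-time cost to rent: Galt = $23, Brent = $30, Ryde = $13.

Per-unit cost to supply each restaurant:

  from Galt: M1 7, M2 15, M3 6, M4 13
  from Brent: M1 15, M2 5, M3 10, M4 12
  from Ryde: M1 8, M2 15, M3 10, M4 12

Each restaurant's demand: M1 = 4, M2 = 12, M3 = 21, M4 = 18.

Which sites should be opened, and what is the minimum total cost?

For any fixed open set, each restaurant goes to its cheapest open site; total = fixed + service.
{Galt, Brent}: M1→Galt 7·4=28, M2→Brent 5·12=60, M3→Galt 6·21=126, M4→Brent 12·18=216. Service 430; fixed 53; total 483.
{Galt, Brent, Ryde}: service 430 + fixed 66 = 496
{Brent, Ryde}: M1→Ryde 8·4=32, M2→Brent 5·12=60, M3→Brent 10·21=210, M4→Brent 12·18=216. Service 518; fixed 43; total 561.
{Ryde}: M1→Ryde 8·4=32, M2→Ryde 15·12=180, M3→Ryde 10·21=210, M4→Ryde 12·18=216. Service 638; fixed 13; total 651.
No other subset beats 483.

Open Galt and Brent; minimum total cost 483.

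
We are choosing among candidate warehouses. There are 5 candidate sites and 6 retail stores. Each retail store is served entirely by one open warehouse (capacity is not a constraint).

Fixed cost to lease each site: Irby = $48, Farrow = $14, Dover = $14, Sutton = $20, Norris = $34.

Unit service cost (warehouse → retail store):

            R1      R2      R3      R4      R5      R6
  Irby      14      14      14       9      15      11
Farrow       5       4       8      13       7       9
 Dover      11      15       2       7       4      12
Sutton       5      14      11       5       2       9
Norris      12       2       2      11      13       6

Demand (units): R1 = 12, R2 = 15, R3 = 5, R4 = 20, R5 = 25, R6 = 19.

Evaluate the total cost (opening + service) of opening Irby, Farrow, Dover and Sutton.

Total cost: 547

Each retail store is assigned to its cheapest site among the open ones.
{Irby, Farrow, Dover, Sutton}: R1→Farrow 5·12=60, R2→Farrow 4·15=60, R3→Dover 2·5=10, R4→Sutton 5·20=100, R5→Sutton 2·25=50, R6→Farrow 9·19=171. Service 451; fixed 96; total 547.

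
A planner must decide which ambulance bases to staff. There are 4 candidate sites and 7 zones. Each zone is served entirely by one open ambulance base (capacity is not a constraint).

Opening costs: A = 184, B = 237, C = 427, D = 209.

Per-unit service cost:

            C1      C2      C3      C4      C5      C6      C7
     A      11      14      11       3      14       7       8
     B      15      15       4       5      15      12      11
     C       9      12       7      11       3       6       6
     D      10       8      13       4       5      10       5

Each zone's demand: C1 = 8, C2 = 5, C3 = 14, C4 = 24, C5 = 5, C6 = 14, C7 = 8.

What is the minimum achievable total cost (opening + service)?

Minimum total cost: 800

For any fixed open set, each zone goes to its cheapest open site; total = fixed + service.
{A}: C1→A 11·8=88, C2→A 14·5=70, C3→A 11·14=154, C4→A 3·24=72, C5→A 14·5=70, C6→A 7·14=98, C7→A 8·8=64. Service 616; fixed 184; total 800.
{D}: service 603 + fixed 209 = 812
{A, D}: service 509 + fixed 393 = 902
{A, B, C, D}: service 379 + fixed 1057 = 1436
(All 15 nonempty subsets were checked; A only is lowest.)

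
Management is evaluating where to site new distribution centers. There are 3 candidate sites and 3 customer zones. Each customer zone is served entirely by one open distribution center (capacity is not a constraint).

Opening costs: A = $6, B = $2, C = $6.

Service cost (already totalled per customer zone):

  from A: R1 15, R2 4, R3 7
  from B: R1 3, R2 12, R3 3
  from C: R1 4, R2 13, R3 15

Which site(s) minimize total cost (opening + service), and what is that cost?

For any fixed open set, each customer zone goes to its cheapest open site; total = fixed + service.
{A, B}: R1→B 3, R2→A 4, R3→B 3. Service 10; fixed 8; total 18.
{B}: service 18 + fixed 2 = 20
{A, B, C}: R1→B 3, R2→A 4, R3→B 3. Service 10; fixed 14; total 24.
(All 7 nonempty subsets were checked; A and B is lowest.)

Open A and B; minimum total cost 18.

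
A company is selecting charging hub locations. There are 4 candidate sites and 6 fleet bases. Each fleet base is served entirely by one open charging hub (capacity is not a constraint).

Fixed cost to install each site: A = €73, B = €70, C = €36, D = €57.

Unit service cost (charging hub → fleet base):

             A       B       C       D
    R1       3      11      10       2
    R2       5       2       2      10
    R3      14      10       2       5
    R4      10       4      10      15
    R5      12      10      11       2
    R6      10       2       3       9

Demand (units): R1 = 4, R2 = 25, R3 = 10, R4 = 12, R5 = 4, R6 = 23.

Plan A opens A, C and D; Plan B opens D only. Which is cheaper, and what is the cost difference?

Plan A is cheaper by 319.

Plan A: {A, C, D}: R1→D 2·4=8, R2→C 2·25=50, R3→C 2·10=20, R4→A 10·12=120, R5→D 2·4=8, R6→C 3·23=69. Service 275; fixed 166; total 441.
Plan B: {D}: R1→D 2·4=8, R2→D 10·25=250, R3→D 5·10=50, R4→D 15·12=180, R5→D 2·4=8, R6→D 9·23=207. Service 703; fixed 57; total 760.
Difference: |441 − 760| = 319.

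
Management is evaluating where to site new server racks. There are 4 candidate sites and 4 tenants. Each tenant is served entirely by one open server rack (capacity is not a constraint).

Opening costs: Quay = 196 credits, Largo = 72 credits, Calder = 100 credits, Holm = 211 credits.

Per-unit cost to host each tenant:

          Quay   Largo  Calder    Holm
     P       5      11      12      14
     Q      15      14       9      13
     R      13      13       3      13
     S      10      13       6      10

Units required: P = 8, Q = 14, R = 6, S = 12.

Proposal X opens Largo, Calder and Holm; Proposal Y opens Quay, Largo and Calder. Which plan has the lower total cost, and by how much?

Proposal X: {Largo, Calder, Holm}: P→Largo 11·8=88, Q→Calder 9·14=126, R→Calder 3·6=18, S→Calder 6·12=72. Service 304; fixed 383; total 687.
Proposal Y: {Quay, Largo, Calder}: P→Quay 5·8=40, Q→Calder 9·14=126, R→Calder 3·6=18, S→Calder 6·12=72. Service 256; fixed 368; total 624.
Difference: |687 − 624| = 63.

Proposal Y is cheaper by 63.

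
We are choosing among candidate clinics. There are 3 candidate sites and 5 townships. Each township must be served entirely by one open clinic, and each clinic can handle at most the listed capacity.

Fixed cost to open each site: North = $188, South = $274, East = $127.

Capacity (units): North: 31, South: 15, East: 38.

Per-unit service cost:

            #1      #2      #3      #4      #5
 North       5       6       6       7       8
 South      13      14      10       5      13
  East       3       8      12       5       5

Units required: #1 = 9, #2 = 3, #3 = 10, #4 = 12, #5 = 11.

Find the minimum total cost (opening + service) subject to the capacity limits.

Minimum total cost: 535

Open {North, East}: #1→East 3·9=27, #2→North 6·3=18, #3→North 6·10=60, #4→East 5·12=60, #5→East 5·11=55.
Loads: North carries 13/31, East carries 32/38. Service 220; fixed 315; total 535.
Next best feasible plan costs 541.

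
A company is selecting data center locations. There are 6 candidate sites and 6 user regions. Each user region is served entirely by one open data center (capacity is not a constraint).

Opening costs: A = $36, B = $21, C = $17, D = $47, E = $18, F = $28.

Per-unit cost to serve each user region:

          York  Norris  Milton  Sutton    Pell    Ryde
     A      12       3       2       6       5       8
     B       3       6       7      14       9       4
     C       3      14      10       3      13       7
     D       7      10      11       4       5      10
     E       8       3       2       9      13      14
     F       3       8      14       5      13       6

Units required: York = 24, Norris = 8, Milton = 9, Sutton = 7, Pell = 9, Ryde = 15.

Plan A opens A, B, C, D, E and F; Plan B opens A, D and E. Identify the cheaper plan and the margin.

Plan A: {A, B, C, D, E, F}: York→B 3·24=72, Norris→A 3·8=24, Milton→A 2·9=18, Sutton→C 3·7=21, Pell→A 5·9=45, Ryde→B 4·15=60. Service 240; fixed 167; total 407.
Plan B: {A, D, E}: York→D 7·24=168, Norris→A 3·8=24, Milton→A 2·9=18, Sutton→D 4·7=28, Pell→A 5·9=45, Ryde→A 8·15=120. Service 403; fixed 101; total 504.
Difference: |407 − 504| = 97.

Plan A is cheaper by 97.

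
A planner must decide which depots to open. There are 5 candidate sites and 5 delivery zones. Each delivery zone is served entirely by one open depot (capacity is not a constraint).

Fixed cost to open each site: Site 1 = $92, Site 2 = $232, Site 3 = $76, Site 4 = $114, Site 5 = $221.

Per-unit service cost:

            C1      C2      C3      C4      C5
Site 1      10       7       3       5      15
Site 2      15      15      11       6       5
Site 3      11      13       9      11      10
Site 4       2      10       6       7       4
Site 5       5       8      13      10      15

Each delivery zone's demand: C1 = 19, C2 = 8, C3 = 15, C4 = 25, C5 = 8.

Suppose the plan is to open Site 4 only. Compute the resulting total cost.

Total cost: 529

Each delivery zone is assigned to its cheapest site among the open ones.
{Site 4}: C1→Site 4 2·19=38, C2→Site 4 10·8=80, C3→Site 4 6·15=90, C4→Site 4 7·25=175, C5→Site 4 4·8=32. Service 415; fixed 114; total 529.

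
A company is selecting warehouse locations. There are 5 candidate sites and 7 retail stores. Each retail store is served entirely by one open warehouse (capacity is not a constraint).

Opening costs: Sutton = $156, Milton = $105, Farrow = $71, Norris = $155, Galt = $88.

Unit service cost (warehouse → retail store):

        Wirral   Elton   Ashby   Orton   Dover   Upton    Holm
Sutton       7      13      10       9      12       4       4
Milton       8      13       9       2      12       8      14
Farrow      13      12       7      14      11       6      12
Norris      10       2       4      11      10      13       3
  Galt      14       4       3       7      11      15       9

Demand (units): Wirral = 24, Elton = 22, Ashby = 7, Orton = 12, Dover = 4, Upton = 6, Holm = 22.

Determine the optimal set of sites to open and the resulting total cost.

Open Milton and Norris; minimum total cost 702.

For any fixed open set, each retail store goes to its cheapest open site; total = fixed + service.
{Milton, Norris}: Wirral→Milton 8·24=192, Elton→Norris 2·22=44, Ashby→Norris 4·7=28, Orton→Milton 2·12=24, Dover→Norris 10·4=40, Upton→Milton 8·6=48, Holm→Norris 3·22=66. Service 442; fixed 260; total 702.
{Sutton, Galt}: service 517 + fixed 244 = 761
{Milton, Farrow, Norris}: service 430 + fixed 331 = 761
{Sutton, Milton, Farrow, Norris, Galt}: service 387 + fixed 575 = 962
No other subset beats 702.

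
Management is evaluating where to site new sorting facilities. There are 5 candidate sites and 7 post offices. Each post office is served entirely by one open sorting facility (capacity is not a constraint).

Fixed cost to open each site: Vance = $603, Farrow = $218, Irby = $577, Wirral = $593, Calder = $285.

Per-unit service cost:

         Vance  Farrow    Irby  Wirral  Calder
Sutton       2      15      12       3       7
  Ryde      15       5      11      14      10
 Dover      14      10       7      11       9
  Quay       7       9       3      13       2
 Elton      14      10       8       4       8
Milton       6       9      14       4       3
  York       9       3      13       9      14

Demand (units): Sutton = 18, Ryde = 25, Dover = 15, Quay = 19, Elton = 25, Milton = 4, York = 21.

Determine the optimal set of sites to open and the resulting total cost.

For any fixed open set, each post office goes to its cheapest open site; total = fixed + service.
{Farrow, Calder}: Sutton→Calder 7·18=126, Ryde→Farrow 5·25=125, Dover→Calder 9·15=135, Quay→Calder 2·19=38, Elton→Calder 8·25=200, Milton→Calder 3·4=12, York→Farrow 3·21=63. Service 699; fixed 503; total 1202.
{Farrow}: Sutton→Farrow 15·18=270, Ryde→Farrow 5·25=125, Dover→Farrow 10·15=150, Quay→Farrow 9·19=171, Elton→Farrow 10·25=250, Milton→Farrow 9·4=36, York→Farrow 3·21=63. Service 1065; fixed 218; total 1283.
{Calder}: Sutton→Calder 7·18=126, Ryde→Calder 10·25=250, Dover→Calder 9·15=135, Quay→Calder 2·19=38, Elton→Calder 8·25=200, Milton→Calder 3·4=12, York→Calder 14·21=294. Service 1055; fixed 285; total 1340.
{Vance, Farrow, Irby, Wirral, Calder}: service 479 + fixed 2276 = 2755
No other subset beats 1202.

Open Farrow and Calder; minimum total cost 1202.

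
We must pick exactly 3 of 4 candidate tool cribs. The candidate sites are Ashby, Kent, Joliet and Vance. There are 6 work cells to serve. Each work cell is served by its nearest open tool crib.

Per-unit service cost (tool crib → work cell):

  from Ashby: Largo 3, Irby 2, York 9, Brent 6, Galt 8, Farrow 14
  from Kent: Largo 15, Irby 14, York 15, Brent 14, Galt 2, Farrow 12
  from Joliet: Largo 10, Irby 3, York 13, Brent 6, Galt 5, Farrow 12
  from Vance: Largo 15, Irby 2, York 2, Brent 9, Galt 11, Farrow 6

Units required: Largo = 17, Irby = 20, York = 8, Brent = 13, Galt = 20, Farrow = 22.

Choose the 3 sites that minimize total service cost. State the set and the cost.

Choose Ashby, Kent and Vance; total service cost 357.

With exactly 3 open, each work cell uses its cheapest among the chosen.
{Ashby, Kent, Vance}: Largo→Ashby 3·17=51, Irby→Ashby 2·20=40, York→Vance 2·8=16, Brent→Ashby 6·13=78, Galt→Kent 2·20=40, Farrow→Vance 6·22=132. Service cost 357.
{Ashby, Joliet, Vance}: service cost 417
{Kent, Joliet, Vance}: service cost 476
Among all 4 size-3 choices, {Ashby, Kent, Vance} is lowest.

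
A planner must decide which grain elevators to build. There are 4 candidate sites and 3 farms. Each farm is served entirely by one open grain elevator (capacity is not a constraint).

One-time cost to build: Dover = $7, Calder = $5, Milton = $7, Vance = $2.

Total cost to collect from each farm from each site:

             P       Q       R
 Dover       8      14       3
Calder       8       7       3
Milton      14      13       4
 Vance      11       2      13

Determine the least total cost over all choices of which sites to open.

For any fixed open set, each farm goes to its cheapest open site; total = fixed + service.
{Calder, Vance}: P→Calder 8, Q→Vance 2, R→Calder 3. Service 13; fixed 7; total 20.
{Dover, Vance}: service 13 + fixed 9 = 22
{Calder}: P→Calder 8, Q→Calder 7, R→Calder 3. Service 18; fixed 5; total 23.
{Dover, Calder, Milton, Vance}: service 13 + fixed 21 = 34
No other subset beats 20.

Minimum total cost: 20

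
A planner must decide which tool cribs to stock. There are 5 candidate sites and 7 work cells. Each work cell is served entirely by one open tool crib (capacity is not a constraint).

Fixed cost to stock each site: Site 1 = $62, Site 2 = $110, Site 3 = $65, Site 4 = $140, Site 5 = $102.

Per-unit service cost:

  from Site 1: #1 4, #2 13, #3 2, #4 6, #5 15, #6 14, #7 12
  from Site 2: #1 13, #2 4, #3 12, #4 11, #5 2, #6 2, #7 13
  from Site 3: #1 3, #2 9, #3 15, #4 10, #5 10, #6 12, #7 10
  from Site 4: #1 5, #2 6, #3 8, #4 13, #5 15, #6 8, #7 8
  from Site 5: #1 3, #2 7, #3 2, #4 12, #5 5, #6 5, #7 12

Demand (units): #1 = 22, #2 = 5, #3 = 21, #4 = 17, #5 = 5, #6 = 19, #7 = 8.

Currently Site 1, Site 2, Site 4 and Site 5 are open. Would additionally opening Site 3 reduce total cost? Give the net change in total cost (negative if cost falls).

No — net change +65 (cost rises by 65).

Current service cost with {Site 1, Site 2, Site 4, Site 5}: 342.
Adding Site 3: each work cell re-picks its cheapest; new service cost 342, saving 0.
Extra fixed cost: 65. Net change = 65 − 0 = 65.
(Totals: 756 → 821.)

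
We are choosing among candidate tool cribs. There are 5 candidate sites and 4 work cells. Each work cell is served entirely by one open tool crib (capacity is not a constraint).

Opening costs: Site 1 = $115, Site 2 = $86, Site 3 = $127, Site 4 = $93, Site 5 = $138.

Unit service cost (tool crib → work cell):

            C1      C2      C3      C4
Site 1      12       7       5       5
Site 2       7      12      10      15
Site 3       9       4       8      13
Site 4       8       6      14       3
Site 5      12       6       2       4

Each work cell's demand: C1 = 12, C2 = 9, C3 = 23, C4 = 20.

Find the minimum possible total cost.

For any fixed open set, each work cell goes to its cheapest open site; total = fixed + service.
{Site 5}: C1→Site 5 12·12=144, C2→Site 5 6·9=54, C3→Site 5 2·23=46, C4→Site 5 4·20=80. Service 324; fixed 138; total 462.
{Site 4, Site 5}: C1→Site 4 8·12=96, C2→Site 4 6·9=54, C3→Site 5 2·23=46, C4→Site 4 3·20=60. Service 256; fixed 231; total 487.
{Site 2, Site 5}: C1→Site 2 7·12=84, C2→Site 5 6·9=54, C3→Site 5 2·23=46, C4→Site 5 4·20=80. Service 264; fixed 224; total 488.
{Site 1, Site 2, Site 3, Site 4, Site 5}: C1→Site 2 7·12=84, C2→Site 3 4·9=36, C3→Site 5 2·23=46, C4→Site 4 3·20=60. Service 226; fixed 559; total 785.
No other subset beats 462.

Minimum total cost: 462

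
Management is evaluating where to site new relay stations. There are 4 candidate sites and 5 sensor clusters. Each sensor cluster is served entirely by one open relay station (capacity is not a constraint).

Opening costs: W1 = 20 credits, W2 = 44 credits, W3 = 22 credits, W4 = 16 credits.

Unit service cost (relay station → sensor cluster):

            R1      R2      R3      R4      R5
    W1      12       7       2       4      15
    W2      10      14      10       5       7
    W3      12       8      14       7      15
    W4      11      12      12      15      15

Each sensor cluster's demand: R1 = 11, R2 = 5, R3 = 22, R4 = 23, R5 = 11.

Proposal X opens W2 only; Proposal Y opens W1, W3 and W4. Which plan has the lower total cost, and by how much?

Proposal X: {W2}: R1→W2 10·11=110, R2→W2 14·5=70, R3→W2 10·22=220, R4→W2 5·23=115, R5→W2 7·11=77. Service 592; fixed 44; total 636.
Proposal Y: {W1, W3, W4}: R1→W4 11·11=121, R2→W1 7·5=35, R3→W1 2·22=44, R4→W1 4·23=92, R5→W1 15·11=165. Service 457; fixed 58; total 515.
Difference: |636 − 515| = 121.

Proposal Y is cheaper by 121.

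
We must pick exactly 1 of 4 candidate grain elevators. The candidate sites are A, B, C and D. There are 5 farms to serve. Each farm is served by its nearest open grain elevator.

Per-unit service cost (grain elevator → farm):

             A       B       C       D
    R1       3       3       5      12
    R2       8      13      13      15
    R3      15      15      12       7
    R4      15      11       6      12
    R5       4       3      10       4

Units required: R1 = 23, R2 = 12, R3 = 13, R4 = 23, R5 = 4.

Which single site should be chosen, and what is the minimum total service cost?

With exactly 1 open, each farm uses its cheapest among the chosen.
{C}: R1→C 5·23=115, R2→C 13·12=156, R3→C 12·13=156, R4→C 6·23=138, R5→C 10·4=40. Service cost 605.
{B}: service cost 685
{A}: service cost 721
Among all 4 size-1 choices, {C} is lowest.

Choose C only; total service cost 605.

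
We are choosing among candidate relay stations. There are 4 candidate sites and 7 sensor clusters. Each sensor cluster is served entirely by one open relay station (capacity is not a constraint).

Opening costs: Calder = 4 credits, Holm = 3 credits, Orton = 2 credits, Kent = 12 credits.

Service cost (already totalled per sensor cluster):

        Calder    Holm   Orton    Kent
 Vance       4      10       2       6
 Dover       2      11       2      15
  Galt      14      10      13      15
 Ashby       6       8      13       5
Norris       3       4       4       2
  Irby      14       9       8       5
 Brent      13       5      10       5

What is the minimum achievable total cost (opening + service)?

For any fixed open set, each sensor cluster goes to its cheapest open site; total = fixed + service.
{Holm, Orton}: Vance→Orton 2, Dover→Orton 2, Galt→Holm 10, Ashby→Holm 8, Norris→Holm 4, Irby→Orton 8, Brent→Holm 5. Service 39; fixed 5; total 44.
{Calder, Holm, Orton}: service 36 + fixed 9 = 45
{Calder, Holm}: Vance→Calder 4, Dover→Calder 2, Galt→Holm 10, Ashby→Calder 6, Norris→Calder 3, Irby→Holm 9, Brent→Holm 5. Service 39; fixed 7; total 46.
{Calder, Holm, Orton, Kent}: Vance→Orton 2, Dover→Calder 2, Galt→Holm 10, Ashby→Kent 5, Norris→Kent 2, Irby→Kent 5, Brent→Holm 5. Service 31; fixed 21; total 52.
(All 15 nonempty subsets were checked; Holm and Orton is lowest.)

Minimum total cost: 44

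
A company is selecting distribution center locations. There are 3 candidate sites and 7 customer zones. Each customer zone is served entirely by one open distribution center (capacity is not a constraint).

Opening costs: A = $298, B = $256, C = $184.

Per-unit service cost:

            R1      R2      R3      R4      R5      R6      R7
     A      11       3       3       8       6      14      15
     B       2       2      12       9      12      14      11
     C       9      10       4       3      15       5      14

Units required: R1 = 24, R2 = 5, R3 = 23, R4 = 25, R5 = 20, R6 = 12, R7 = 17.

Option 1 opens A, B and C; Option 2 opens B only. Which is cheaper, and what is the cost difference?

Option 1: {A, B, C}: R1→B 2·24=48, R2→B 2·5=10, R3→A 3·23=69, R4→C 3·25=75, R5→A 6·20=120, R6→C 5·12=60, R7→B 11·17=187. Service 569; fixed 738; total 1307.
Option 2: {B}: R1→B 2·24=48, R2→B 2·5=10, R3→B 12·23=276, R4→B 9·25=225, R5→B 12·20=240, R6→B 14·12=168, R7→B 11·17=187. Service 1154; fixed 256; total 1410.
Difference: |1307 − 1410| = 103.

Option 1 is cheaper by 103.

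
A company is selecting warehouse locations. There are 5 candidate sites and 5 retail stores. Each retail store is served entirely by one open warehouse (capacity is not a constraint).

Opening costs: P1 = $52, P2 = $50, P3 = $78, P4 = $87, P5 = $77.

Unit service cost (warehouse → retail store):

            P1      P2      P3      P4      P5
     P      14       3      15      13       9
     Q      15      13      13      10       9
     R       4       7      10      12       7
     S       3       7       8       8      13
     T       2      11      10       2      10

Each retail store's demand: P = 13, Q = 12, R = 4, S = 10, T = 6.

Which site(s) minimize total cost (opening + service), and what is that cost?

For any fixed open set, each retail store goes to its cheapest open site; total = fixed + service.
{P1, P2}: P→P2 3·13=39, Q→P2 13·12=156, R→P1 4·4=16, S→P1 3·10=30, T→P1 2·6=12. Service 253; fixed 102; total 355.
{P1, P2, P5}: P→P2 3·13=39, Q→P5 9·12=108, R→P1 4·4=16, S→P1 3·10=30, T→P1 2·6=12. Service 205; fixed 179; total 384.
{P1, P2, P4}: service 217 + fixed 189 = 406
{P1, P2, P3, P4, P5}: service 205 + fixed 344 = 549
No other subset beats 355.

Open P1 and P2; minimum total cost 355.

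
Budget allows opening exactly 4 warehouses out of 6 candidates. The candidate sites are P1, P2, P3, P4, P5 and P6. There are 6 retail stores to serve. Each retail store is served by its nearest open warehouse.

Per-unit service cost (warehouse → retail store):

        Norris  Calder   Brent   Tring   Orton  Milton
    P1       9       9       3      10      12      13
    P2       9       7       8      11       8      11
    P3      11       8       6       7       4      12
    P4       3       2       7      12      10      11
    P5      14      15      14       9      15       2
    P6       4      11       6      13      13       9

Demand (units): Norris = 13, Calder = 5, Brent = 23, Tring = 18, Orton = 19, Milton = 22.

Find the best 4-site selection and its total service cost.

With exactly 4 open, each retail store uses its cheapest among the chosen.
{P1, P3, P4, P5}: Norris→P4 3·13=39, Calder→P4 2·5=10, Brent→P1 3·23=69, Tring→P3 7·18=126, Orton→P3 4·19=76, Milton→P5 2·22=44. Service cost 364.
{P1, P3, P5, P6}: service cost 407
{P2, P3, P4, P5}: service cost 433
Among all 15 size-4 choices, {P1, P3, P4, P5} is lowest.

Choose P1, P3, P4 and P5; total service cost 364.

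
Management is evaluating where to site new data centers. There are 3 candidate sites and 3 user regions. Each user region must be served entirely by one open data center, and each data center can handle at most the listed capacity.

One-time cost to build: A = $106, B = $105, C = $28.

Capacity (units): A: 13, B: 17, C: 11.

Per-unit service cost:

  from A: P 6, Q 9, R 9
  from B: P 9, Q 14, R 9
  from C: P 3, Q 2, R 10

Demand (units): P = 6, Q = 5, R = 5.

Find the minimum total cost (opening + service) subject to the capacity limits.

Open {B, C}: P→C 3·6=18, Q→C 2·5=10, R→B 9·5=45.
Loads: B carries 5/17, C carries 11/11. Service 73; fixed 133; total 206.
Next best feasible plan costs 207.

Minimum total cost: 206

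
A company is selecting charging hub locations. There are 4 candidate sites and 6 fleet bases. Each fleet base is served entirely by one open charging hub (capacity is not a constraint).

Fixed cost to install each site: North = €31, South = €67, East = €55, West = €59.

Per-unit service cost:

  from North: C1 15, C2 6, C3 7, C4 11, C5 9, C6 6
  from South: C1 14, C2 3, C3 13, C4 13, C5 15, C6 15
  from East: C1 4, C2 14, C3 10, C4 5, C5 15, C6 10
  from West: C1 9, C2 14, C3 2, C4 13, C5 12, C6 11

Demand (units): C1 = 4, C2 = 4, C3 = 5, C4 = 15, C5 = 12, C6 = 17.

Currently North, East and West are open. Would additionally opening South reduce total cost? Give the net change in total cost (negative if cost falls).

Current service cost with {North, East, West}: 335.
Adding South: each fleet base re-picks its cheapest; new service cost 323, saving 12.
Extra fixed cost: 67. Net change = 67 − 12 = 55.
(Totals: 480 → 535.)

No — net change +55 (cost rises by 55).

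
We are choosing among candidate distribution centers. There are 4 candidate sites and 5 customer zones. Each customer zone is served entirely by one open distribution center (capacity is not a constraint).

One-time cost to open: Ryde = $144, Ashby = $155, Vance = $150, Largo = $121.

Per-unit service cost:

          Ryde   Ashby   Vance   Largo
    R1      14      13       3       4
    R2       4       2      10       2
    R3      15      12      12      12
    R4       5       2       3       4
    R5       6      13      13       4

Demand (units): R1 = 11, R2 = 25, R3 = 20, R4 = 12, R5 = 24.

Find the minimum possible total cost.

For any fixed open set, each customer zone goes to its cheapest open site; total = fixed + service.
{Largo}: R1→Largo 4·11=44, R2→Largo 2·25=50, R3→Largo 12·20=240, R4→Largo 4·12=48, R5→Largo 4·24=96. Service 478; fixed 121; total 599.
{Vance, Largo}: service 455 + fixed 271 = 726
{Ashby, Largo}: service 454 + fixed 276 = 730
{Ryde, Ashby, Vance, Largo}: R1→Vance 3·11=33, R2→Ashby 2·25=50, R3→Ashby 12·20=240, R4→Ashby 2·12=24, R5→Largo 4·24=96. Service 443; fixed 570; total 1013.
No other subset beats 599.

Minimum total cost: 599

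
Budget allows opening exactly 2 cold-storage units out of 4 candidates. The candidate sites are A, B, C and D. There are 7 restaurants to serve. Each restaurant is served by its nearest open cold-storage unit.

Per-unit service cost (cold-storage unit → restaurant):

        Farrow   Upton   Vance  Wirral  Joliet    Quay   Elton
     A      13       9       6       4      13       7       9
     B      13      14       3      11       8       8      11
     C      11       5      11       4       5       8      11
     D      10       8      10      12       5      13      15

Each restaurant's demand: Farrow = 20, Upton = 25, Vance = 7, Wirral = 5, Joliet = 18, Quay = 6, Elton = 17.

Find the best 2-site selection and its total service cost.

With exactly 2 open, each restaurant uses its cheapest among the chosen.
{A, C}: Farrow→C 11·20=220, Upton→C 5·25=125, Vance→A 6·7=42, Wirral→A 4·5=20, Joliet→C 5·18=90, Quay→A 7·6=42, Elton→A 9·17=153. Service cost 692.
{B, C}: service cost 711
{C, D}: service cost 740
Among all 6 size-2 choices, {A, C} is lowest.

Choose A and C; total service cost 692.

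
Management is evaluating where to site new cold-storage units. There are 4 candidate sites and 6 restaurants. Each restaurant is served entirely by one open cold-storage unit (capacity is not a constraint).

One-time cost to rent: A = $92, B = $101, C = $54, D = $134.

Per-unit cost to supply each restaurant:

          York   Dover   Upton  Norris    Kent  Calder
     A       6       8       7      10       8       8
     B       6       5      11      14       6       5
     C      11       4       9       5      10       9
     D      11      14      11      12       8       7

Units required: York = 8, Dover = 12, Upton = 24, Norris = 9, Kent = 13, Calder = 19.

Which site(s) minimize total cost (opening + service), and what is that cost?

Open B and C; minimum total cost 685.

For any fixed open set, each restaurant goes to its cheapest open site; total = fixed + service.
{B, C}: York→B 6·8=48, Dover→C 4·12=48, Upton→C 9·24=216, Norris→C 5·9=45, Kent→B 6·13=78, Calder→B 5·19=95. Service 530; fixed 155; total 685.
{A, C}: York→A 6·8=48, Dover→C 4·12=48, Upton→A 7·24=168, Norris→C 5·9=45, Kent→A 8·13=104, Calder→A 8·19=152. Service 565; fixed 146; total 711.
{A, B, C}: service 482 + fixed 247 = 729
{A, B, C, D}: service 482 + fixed 381 = 863
No other subset beats 685.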